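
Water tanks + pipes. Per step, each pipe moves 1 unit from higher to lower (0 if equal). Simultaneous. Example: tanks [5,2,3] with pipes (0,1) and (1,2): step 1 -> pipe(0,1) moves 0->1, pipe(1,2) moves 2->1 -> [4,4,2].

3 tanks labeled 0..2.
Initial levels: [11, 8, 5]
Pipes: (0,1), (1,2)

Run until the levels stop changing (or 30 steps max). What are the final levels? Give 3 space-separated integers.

Answer: 8 8 8

Derivation:
Step 1: flows [0->1,1->2] -> levels [10 8 6]
Step 2: flows [0->1,1->2] -> levels [9 8 7]
Step 3: flows [0->1,1->2] -> levels [8 8 8]
Step 4: flows [0=1,1=2] -> levels [8 8 8]
  -> stable (no change)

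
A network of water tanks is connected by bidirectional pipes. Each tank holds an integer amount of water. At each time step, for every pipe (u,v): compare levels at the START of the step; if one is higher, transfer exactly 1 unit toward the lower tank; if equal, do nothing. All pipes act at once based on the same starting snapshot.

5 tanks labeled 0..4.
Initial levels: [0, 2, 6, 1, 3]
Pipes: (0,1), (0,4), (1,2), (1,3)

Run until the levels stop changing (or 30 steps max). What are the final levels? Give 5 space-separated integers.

Answer: 1 4 3 2 2

Derivation:
Step 1: flows [1->0,4->0,2->1,1->3] -> levels [2 1 5 2 2]
Step 2: flows [0->1,0=4,2->1,3->1] -> levels [1 4 4 1 2]
Step 3: flows [1->0,4->0,1=2,1->3] -> levels [3 2 4 2 1]
Step 4: flows [0->1,0->4,2->1,1=3] -> levels [1 4 3 2 2]
Step 5: flows [1->0,4->0,1->2,1->3] -> levels [3 1 4 3 1]
Step 6: flows [0->1,0->4,2->1,3->1] -> levels [1 4 3 2 2]
  -> period-2 cycle: step 6 state = step 4 state; never stabilizes
  -> state at step 30: (30-4) mod 2 = 0, same as step 4 -> [1 4 3 2 2]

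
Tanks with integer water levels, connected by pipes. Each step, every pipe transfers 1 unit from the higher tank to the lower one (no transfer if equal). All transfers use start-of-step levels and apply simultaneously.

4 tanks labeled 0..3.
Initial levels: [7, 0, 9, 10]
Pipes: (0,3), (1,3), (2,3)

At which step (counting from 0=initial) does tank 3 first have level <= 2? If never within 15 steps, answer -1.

Step 1: flows [3->0,3->1,3->2] -> levels [8 1 10 7]
Step 2: flows [0->3,3->1,2->3] -> levels [7 2 9 8]
Step 3: flows [3->0,3->1,2->3] -> levels [8 3 8 7]
Step 4: flows [0->3,3->1,2->3] -> levels [7 4 7 8]
Step 5: flows [3->0,3->1,3->2] -> levels [8 5 8 5]
Step 6: flows [0->3,1=3,2->3] -> levels [7 5 7 7]
Step 7: flows [0=3,3->1,2=3] -> levels [7 6 7 6]
Step 8: flows [0->3,1=3,2->3] -> levels [6 6 6 8]
Step 9: flows [3->0,3->1,3->2] -> levels [7 7 7 5]
Step 10: flows [0->3,1->3,2->3] -> levels [6 6 6 8]
  -> period-2 cycle (repeats step 8); tank 3 never drops to <=2
Tank 3 never reaches <=2 within 15 steps

Answer: -1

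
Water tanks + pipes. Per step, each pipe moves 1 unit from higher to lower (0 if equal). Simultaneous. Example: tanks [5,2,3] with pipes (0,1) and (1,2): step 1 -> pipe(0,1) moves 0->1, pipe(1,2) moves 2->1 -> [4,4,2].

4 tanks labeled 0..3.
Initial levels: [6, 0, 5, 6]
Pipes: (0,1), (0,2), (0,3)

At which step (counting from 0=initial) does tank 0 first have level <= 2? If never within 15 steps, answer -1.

Step 1: flows [0->1,0->2,0=3] -> levels [4 1 6 6]
Step 2: flows [0->1,2->0,3->0] -> levels [5 2 5 5]
Step 3: flows [0->1,0=2,0=3] -> levels [4 3 5 5]
Step 4: flows [0->1,2->0,3->0] -> levels [5 4 4 4]
Step 5: flows [0->1,0->2,0->3] -> levels [2 5 5 5]
Tank 0 first reaches <=2 at step 5

Answer: 5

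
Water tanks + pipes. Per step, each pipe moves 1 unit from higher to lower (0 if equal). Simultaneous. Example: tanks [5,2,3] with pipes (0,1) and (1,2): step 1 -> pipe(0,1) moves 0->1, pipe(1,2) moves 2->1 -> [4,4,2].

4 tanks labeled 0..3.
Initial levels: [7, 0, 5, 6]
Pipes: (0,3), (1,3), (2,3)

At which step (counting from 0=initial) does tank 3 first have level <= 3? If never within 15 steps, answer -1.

Answer: 3

Derivation:
Step 1: flows [0->3,3->1,3->2] -> levels [6 1 6 5]
Step 2: flows [0->3,3->1,2->3] -> levels [5 2 5 6]
Step 3: flows [3->0,3->1,3->2] -> levels [6 3 6 3]
Tank 3 first reaches <=3 at step 3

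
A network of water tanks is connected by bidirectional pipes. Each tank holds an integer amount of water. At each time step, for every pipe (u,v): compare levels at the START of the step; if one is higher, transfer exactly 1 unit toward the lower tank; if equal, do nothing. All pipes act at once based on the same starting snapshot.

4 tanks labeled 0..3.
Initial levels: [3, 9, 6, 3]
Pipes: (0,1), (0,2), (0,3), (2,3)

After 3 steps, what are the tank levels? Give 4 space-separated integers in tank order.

Step 1: flows [1->0,2->0,0=3,2->3] -> levels [5 8 4 4]
Step 2: flows [1->0,0->2,0->3,2=3] -> levels [4 7 5 5]
Step 3: flows [1->0,2->0,3->0,2=3] -> levels [7 6 4 4]

Answer: 7 6 4 4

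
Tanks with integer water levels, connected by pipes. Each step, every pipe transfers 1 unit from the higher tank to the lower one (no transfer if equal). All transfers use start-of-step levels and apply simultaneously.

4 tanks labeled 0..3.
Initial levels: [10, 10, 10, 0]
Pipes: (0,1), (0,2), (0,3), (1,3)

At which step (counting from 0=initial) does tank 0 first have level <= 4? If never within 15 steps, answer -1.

Step 1: flows [0=1,0=2,0->3,1->3] -> levels [9 9 10 2]
Step 2: flows [0=1,2->0,0->3,1->3] -> levels [9 8 9 4]
Step 3: flows [0->1,0=2,0->3,1->3] -> levels [7 8 9 6]
Step 4: flows [1->0,2->0,0->3,1->3] -> levels [8 6 8 8]
Step 5: flows [0->1,0=2,0=3,3->1] -> levels [7 8 8 7]
Step 6: flows [1->0,2->0,0=3,1->3] -> levels [9 6 7 8]
Step 7: flows [0->1,0->2,0->3,3->1] -> levels [6 8 8 8]
Step 8: flows [1->0,2->0,3->0,1=3] -> levels [9 7 7 7]
Step 9: flows [0->1,0->2,0->3,1=3] -> levels [6 8 8 8]
  -> period-2 cycle (repeats step 7); tank 0 never drops to <=4
Tank 0 never reaches <=4 within 15 steps

Answer: -1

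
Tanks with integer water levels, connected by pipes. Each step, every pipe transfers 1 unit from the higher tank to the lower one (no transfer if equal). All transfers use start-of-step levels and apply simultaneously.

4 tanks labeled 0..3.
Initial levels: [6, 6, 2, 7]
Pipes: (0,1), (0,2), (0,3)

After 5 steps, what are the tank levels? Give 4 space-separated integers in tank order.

Step 1: flows [0=1,0->2,3->0] -> levels [6 6 3 6]
Step 2: flows [0=1,0->2,0=3] -> levels [5 6 4 6]
Step 3: flows [1->0,0->2,3->0] -> levels [6 5 5 5]
Step 4: flows [0->1,0->2,0->3] -> levels [3 6 6 6]
Step 5: flows [1->0,2->0,3->0] -> levels [6 5 5 5]

Answer: 6 5 5 5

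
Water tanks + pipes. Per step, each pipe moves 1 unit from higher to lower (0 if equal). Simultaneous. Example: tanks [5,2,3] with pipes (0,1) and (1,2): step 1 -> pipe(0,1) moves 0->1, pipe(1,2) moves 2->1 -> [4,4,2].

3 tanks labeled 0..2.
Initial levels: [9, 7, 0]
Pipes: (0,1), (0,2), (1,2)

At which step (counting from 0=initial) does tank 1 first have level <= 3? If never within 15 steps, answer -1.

Answer: -1

Derivation:
Step 1: flows [0->1,0->2,1->2] -> levels [7 7 2]
Step 2: flows [0=1,0->2,1->2] -> levels [6 6 4]
Step 3: flows [0=1,0->2,1->2] -> levels [5 5 6]
Step 4: flows [0=1,2->0,2->1] -> levels [6 6 4]
  -> period-2 cycle (repeats step 2); tank 1 never drops to <=3
Tank 1 never reaches <=3 within 15 steps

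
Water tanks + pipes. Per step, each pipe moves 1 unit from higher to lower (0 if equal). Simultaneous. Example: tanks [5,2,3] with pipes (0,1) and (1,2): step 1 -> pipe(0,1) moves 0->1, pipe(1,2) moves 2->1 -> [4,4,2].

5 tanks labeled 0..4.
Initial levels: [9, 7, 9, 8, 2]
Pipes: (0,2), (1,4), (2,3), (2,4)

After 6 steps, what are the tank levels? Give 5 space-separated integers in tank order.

Step 1: flows [0=2,1->4,2->3,2->4] -> levels [9 6 7 9 4]
Step 2: flows [0->2,1->4,3->2,2->4] -> levels [8 5 8 8 6]
Step 3: flows [0=2,4->1,2=3,2->4] -> levels [8 6 7 8 6]
Step 4: flows [0->2,1=4,3->2,2->4] -> levels [7 6 8 7 7]
Step 5: flows [2->0,4->1,2->3,2->4] -> levels [8 7 5 8 7]
Step 6: flows [0->2,1=4,3->2,4->2] -> levels [7 7 8 7 6]

Answer: 7 7 8 7 6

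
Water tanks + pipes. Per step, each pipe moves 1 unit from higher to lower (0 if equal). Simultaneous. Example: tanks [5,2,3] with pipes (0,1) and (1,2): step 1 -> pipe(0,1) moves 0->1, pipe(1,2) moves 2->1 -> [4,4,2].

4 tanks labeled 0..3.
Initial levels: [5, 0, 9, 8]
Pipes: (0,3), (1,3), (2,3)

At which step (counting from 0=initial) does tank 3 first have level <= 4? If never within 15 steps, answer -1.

Step 1: flows [3->0,3->1,2->3] -> levels [6 1 8 7]
Step 2: flows [3->0,3->1,2->3] -> levels [7 2 7 6]
Step 3: flows [0->3,3->1,2->3] -> levels [6 3 6 7]
Step 4: flows [3->0,3->1,3->2] -> levels [7 4 7 4]
Tank 3 first reaches <=4 at step 4

Answer: 4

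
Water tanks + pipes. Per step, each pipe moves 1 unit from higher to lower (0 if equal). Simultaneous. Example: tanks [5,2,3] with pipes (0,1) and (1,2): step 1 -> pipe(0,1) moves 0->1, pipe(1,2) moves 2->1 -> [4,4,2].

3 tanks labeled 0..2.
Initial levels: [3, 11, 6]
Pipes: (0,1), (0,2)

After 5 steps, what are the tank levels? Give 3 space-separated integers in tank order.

Answer: 6 7 7

Derivation:
Step 1: flows [1->0,2->0] -> levels [5 10 5]
Step 2: flows [1->0,0=2] -> levels [6 9 5]
Step 3: flows [1->0,0->2] -> levels [6 8 6]
Step 4: flows [1->0,0=2] -> levels [7 7 6]
Step 5: flows [0=1,0->2] -> levels [6 7 7]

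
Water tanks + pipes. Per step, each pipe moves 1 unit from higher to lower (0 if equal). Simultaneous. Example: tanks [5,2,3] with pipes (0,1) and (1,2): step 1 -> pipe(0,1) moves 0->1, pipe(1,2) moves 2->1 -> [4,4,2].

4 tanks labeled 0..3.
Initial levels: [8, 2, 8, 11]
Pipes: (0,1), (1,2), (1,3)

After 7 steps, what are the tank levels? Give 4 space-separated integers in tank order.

Step 1: flows [0->1,2->1,3->1] -> levels [7 5 7 10]
Step 2: flows [0->1,2->1,3->1] -> levels [6 8 6 9]
Step 3: flows [1->0,1->2,3->1] -> levels [7 7 7 8]
Step 4: flows [0=1,1=2,3->1] -> levels [7 8 7 7]
Step 5: flows [1->0,1->2,1->3] -> levels [8 5 8 8]
Step 6: flows [0->1,2->1,3->1] -> levels [7 8 7 7]
  -> period-2 cycle: step 6 state = step 4 state
  -> state at step 7: (7-4) mod 2 = 1, same as step 5 -> [8 5 8 8]

Answer: 8 5 8 8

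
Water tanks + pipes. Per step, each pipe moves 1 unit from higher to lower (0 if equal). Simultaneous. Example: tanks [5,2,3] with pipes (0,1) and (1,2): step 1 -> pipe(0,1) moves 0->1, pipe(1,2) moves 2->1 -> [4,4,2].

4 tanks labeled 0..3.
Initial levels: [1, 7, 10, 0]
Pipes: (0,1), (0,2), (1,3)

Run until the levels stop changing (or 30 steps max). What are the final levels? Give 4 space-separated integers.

Answer: 4 5 5 4

Derivation:
Step 1: flows [1->0,2->0,1->3] -> levels [3 5 9 1]
Step 2: flows [1->0,2->0,1->3] -> levels [5 3 8 2]
Step 3: flows [0->1,2->0,1->3] -> levels [5 3 7 3]
Step 4: flows [0->1,2->0,1=3] -> levels [5 4 6 3]
Step 5: flows [0->1,2->0,1->3] -> levels [5 4 5 4]
Step 6: flows [0->1,0=2,1=3] -> levels [4 5 5 4]
Step 7: flows [1->0,2->0,1->3] -> levels [6 3 4 5]
Step 8: flows [0->1,0->2,3->1] -> levels [4 5 5 4]
  -> period-2 cycle: step 8 state = step 6 state; never stabilizes
  -> state at step 30: (30-6) mod 2 = 0, same as step 6 -> [4 5 5 4]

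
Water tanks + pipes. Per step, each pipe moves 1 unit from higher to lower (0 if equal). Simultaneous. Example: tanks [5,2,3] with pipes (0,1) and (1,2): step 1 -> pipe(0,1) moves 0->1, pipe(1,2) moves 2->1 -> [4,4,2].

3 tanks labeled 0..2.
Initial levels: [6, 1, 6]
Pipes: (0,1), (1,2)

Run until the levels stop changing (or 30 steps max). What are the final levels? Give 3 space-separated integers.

Step 1: flows [0->1,2->1] -> levels [5 3 5]
Step 2: flows [0->1,2->1] -> levels [4 5 4]
Step 3: flows [1->0,1->2] -> levels [5 3 5]
  -> period-2 cycle: step 3 state = step 1 state; never stabilizes
  -> state at step 30: (30-1) mod 2 = 1, same as step 2 -> [4 5 4]

Answer: 4 5 4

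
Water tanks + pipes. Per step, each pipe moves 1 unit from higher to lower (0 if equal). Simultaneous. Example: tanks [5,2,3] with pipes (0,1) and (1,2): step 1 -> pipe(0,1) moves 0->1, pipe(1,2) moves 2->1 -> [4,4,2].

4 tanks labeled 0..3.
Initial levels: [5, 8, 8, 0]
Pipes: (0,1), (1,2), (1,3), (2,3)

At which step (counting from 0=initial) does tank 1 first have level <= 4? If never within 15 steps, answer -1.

Step 1: flows [1->0,1=2,1->3,2->3] -> levels [6 6 7 2]
Step 2: flows [0=1,2->1,1->3,2->3] -> levels [6 6 5 4]
Step 3: flows [0=1,1->2,1->3,2->3] -> levels [6 4 5 6]
Tank 1 first reaches <=4 at step 3

Answer: 3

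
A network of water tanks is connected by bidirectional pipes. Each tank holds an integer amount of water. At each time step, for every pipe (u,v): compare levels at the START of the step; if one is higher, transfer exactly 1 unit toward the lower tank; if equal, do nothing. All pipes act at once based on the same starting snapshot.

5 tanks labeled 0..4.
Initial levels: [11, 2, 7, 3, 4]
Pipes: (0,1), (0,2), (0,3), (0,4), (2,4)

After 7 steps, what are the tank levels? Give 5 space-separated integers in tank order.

Answer: 7 4 6 4 6

Derivation:
Step 1: flows [0->1,0->2,0->3,0->4,2->4] -> levels [7 3 7 4 6]
Step 2: flows [0->1,0=2,0->3,0->4,2->4] -> levels [4 4 6 5 8]
Step 3: flows [0=1,2->0,3->0,4->0,4->2] -> levels [7 4 6 4 6]
Step 4: flows [0->1,0->2,0->3,0->4,2=4] -> levels [3 5 7 5 7]
Step 5: flows [1->0,2->0,3->0,4->0,2=4] -> levels [7 4 6 4 6]
  -> period-2 cycle: step 5 state = step 3 state
  -> state at step 7: (7-3) mod 2 = 0, same as step 3 -> [7 4 6 4 6]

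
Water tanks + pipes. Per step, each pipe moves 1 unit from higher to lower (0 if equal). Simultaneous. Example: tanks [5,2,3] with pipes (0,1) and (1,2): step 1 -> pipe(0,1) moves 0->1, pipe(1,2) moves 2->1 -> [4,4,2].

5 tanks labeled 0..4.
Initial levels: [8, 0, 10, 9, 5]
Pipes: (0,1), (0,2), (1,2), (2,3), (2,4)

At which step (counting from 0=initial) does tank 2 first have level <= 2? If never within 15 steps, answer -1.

Step 1: flows [0->1,2->0,2->1,2->3,2->4] -> levels [8 2 6 10 6]
Step 2: flows [0->1,0->2,2->1,3->2,2=4] -> levels [6 4 7 9 6]
Step 3: flows [0->1,2->0,2->1,3->2,2->4] -> levels [6 6 5 8 7]
Step 4: flows [0=1,0->2,1->2,3->2,4->2] -> levels [5 5 9 7 6]
Step 5: flows [0=1,2->0,2->1,2->3,2->4] -> levels [6 6 5 8 7]
  -> period-2 cycle (repeats step 3); tank 2 never drops to <=2
Tank 2 never reaches <=2 within 15 steps

Answer: -1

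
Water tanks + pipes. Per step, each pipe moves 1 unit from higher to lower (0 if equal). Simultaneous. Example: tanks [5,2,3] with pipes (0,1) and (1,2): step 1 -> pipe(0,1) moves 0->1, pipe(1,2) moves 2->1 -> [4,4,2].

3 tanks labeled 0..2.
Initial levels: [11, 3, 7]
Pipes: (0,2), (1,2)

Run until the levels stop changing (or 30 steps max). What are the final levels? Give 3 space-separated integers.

Step 1: flows [0->2,2->1] -> levels [10 4 7]
Step 2: flows [0->2,2->1] -> levels [9 5 7]
Step 3: flows [0->2,2->1] -> levels [8 6 7]
Step 4: flows [0->2,2->1] -> levels [7 7 7]
Step 5: flows [0=2,1=2] -> levels [7 7 7]
  -> stable (no change)

Answer: 7 7 7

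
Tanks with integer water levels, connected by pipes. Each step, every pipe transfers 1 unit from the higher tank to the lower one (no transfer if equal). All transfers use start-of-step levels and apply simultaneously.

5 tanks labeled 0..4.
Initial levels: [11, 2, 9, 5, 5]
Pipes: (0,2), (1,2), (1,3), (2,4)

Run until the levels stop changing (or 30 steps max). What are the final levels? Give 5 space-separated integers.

Step 1: flows [0->2,2->1,3->1,2->4] -> levels [10 4 8 4 6]
Step 2: flows [0->2,2->1,1=3,2->4] -> levels [9 5 7 4 7]
Step 3: flows [0->2,2->1,1->3,2=4] -> levels [8 5 7 5 7]
Step 4: flows [0->2,2->1,1=3,2=4] -> levels [7 6 7 5 7]
Step 5: flows [0=2,2->1,1->3,2=4] -> levels [7 6 6 6 7]
Step 6: flows [0->2,1=2,1=3,4->2] -> levels [6 6 8 6 6]
Step 7: flows [2->0,2->1,1=3,2->4] -> levels [7 7 5 6 7]
Step 8: flows [0->2,1->2,1->3,4->2] -> levels [6 5 8 7 6]
Step 9: flows [2->0,2->1,3->1,2->4] -> levels [7 7 5 6 7]
  -> period-2 cycle: step 9 state = step 7 state; never stabilizes
  -> state at step 30: (30-7) mod 2 = 1, same as step 8 -> [6 5 8 7 6]

Answer: 6 5 8 7 6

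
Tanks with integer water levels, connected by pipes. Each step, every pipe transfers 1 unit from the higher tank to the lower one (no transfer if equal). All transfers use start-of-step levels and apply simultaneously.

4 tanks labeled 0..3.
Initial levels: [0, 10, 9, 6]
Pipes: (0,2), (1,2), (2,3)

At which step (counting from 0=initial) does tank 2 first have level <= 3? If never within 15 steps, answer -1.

Answer: -1

Derivation:
Step 1: flows [2->0,1->2,2->3] -> levels [1 9 8 7]
Step 2: flows [2->0,1->2,2->3] -> levels [2 8 7 8]
Step 3: flows [2->0,1->2,3->2] -> levels [3 7 8 7]
Step 4: flows [2->0,2->1,2->3] -> levels [4 8 5 8]
Step 5: flows [2->0,1->2,3->2] -> levels [5 7 6 7]
Step 6: flows [2->0,1->2,3->2] -> levels [6 6 7 6]
Step 7: flows [2->0,2->1,2->3] -> levels [7 7 4 7]
Step 8: flows [0->2,1->2,3->2] -> levels [6 6 7 6]
  -> period-2 cycle (repeats step 6); tank 2 never drops to <=3
Tank 2 never reaches <=3 within 15 steps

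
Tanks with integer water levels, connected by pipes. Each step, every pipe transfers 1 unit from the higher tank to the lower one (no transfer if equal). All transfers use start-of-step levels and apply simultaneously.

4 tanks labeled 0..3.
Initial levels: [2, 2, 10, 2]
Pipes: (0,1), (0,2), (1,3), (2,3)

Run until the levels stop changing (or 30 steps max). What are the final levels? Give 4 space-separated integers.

Answer: 3 4 6 3

Derivation:
Step 1: flows [0=1,2->0,1=3,2->3] -> levels [3 2 8 3]
Step 2: flows [0->1,2->0,3->1,2->3] -> levels [3 4 6 3]
Step 3: flows [1->0,2->0,1->3,2->3] -> levels [5 2 4 5]
Step 4: flows [0->1,0->2,3->1,3->2] -> levels [3 4 6 3]
  -> period-2 cycle: step 4 state = step 2 state; never stabilizes
  -> state at step 30: (30-2) mod 2 = 0, same as step 2 -> [3 4 6 3]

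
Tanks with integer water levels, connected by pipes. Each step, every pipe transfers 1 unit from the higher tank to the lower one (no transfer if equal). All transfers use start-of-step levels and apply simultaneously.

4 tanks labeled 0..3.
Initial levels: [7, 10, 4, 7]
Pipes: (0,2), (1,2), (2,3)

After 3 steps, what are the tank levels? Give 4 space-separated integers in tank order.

Step 1: flows [0->2,1->2,3->2] -> levels [6 9 7 6]
Step 2: flows [2->0,1->2,2->3] -> levels [7 8 6 7]
Step 3: flows [0->2,1->2,3->2] -> levels [6 7 9 6]

Answer: 6 7 9 6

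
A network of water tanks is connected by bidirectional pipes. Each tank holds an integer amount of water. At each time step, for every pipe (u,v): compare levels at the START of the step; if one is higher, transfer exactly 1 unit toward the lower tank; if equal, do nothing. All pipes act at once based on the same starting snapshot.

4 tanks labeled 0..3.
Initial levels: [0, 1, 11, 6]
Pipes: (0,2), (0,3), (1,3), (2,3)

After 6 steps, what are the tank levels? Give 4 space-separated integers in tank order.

Step 1: flows [2->0,3->0,3->1,2->3] -> levels [2 2 9 5]
Step 2: flows [2->0,3->0,3->1,2->3] -> levels [4 3 7 4]
Step 3: flows [2->0,0=3,3->1,2->3] -> levels [5 4 5 4]
Step 4: flows [0=2,0->3,1=3,2->3] -> levels [4 4 4 6]
Step 5: flows [0=2,3->0,3->1,3->2] -> levels [5 5 5 3]
Step 6: flows [0=2,0->3,1->3,2->3] -> levels [4 4 4 6]

Answer: 4 4 4 6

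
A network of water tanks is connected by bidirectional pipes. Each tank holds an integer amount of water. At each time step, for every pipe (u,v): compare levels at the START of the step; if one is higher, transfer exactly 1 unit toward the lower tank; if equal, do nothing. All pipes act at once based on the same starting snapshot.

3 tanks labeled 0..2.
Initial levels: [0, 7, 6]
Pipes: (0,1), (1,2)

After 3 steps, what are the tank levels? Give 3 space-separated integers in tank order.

Step 1: flows [1->0,1->2] -> levels [1 5 7]
Step 2: flows [1->0,2->1] -> levels [2 5 6]
Step 3: flows [1->0,2->1] -> levels [3 5 5]

Answer: 3 5 5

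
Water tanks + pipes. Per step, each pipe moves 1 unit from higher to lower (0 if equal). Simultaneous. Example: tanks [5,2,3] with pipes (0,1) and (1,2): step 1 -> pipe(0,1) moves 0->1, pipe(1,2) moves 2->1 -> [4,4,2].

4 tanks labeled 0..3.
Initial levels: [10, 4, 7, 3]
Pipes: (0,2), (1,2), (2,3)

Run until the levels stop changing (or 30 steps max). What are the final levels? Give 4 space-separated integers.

Answer: 7 6 5 6

Derivation:
Step 1: flows [0->2,2->1,2->3] -> levels [9 5 6 4]
Step 2: flows [0->2,2->1,2->3] -> levels [8 6 5 5]
Step 3: flows [0->2,1->2,2=3] -> levels [7 5 7 5]
Step 4: flows [0=2,2->1,2->3] -> levels [7 6 5 6]
Step 5: flows [0->2,1->2,3->2] -> levels [6 5 8 5]
Step 6: flows [2->0,2->1,2->3] -> levels [7 6 5 6]
  -> period-2 cycle: step 6 state = step 4 state; never stabilizes
  -> state at step 30: (30-4) mod 2 = 0, same as step 4 -> [7 6 5 6]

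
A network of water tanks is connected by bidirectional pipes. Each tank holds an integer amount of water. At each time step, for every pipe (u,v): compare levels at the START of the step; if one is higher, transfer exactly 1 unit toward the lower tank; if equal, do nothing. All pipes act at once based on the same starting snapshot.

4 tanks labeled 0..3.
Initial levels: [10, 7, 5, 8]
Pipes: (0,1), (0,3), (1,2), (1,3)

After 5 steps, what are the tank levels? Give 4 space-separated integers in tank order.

Answer: 7 9 7 7

Derivation:
Step 1: flows [0->1,0->3,1->2,3->1] -> levels [8 8 6 8]
Step 2: flows [0=1,0=3,1->2,1=3] -> levels [8 7 7 8]
Step 3: flows [0->1,0=3,1=2,3->1] -> levels [7 9 7 7]
Step 4: flows [1->0,0=3,1->2,1->3] -> levels [8 6 8 8]
Step 5: flows [0->1,0=3,2->1,3->1] -> levels [7 9 7 7]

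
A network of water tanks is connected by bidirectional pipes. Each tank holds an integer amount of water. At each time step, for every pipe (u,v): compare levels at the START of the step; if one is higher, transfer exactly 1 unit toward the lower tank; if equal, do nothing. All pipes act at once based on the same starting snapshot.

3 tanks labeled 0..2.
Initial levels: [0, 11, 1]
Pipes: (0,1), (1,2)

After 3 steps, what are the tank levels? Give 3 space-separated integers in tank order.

Answer: 3 5 4

Derivation:
Step 1: flows [1->0,1->2] -> levels [1 9 2]
Step 2: flows [1->0,1->2] -> levels [2 7 3]
Step 3: flows [1->0,1->2] -> levels [3 5 4]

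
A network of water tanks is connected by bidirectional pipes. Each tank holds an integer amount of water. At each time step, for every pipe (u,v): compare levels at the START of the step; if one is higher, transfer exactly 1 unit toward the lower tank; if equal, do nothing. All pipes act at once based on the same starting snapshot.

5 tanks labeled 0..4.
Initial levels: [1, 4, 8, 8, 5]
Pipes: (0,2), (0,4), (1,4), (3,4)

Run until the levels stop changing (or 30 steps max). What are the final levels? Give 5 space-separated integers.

Answer: 4 5 6 5 6

Derivation:
Step 1: flows [2->0,4->0,4->1,3->4] -> levels [3 5 7 7 4]
Step 2: flows [2->0,4->0,1->4,3->4] -> levels [5 4 6 6 5]
Step 3: flows [2->0,0=4,4->1,3->4] -> levels [6 5 5 5 5]
Step 4: flows [0->2,0->4,1=4,3=4] -> levels [4 5 6 5 6]
Step 5: flows [2->0,4->0,4->1,4->3] -> levels [6 6 5 6 3]
Step 6: flows [0->2,0->4,1->4,3->4] -> levels [4 5 6 5 6]
  -> period-2 cycle: step 6 state = step 4 state; never stabilizes
  -> state at step 30: (30-4) mod 2 = 0, same as step 4 -> [4 5 6 5 6]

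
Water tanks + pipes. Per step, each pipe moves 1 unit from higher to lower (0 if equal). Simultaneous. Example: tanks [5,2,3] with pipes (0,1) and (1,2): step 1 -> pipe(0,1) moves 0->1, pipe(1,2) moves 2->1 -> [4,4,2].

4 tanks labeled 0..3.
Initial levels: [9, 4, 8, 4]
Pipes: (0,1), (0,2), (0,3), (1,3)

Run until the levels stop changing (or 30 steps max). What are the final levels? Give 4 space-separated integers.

Answer: 5 6 8 6

Derivation:
Step 1: flows [0->1,0->2,0->3,1=3] -> levels [6 5 9 5]
Step 2: flows [0->1,2->0,0->3,1=3] -> levels [5 6 8 6]
Step 3: flows [1->0,2->0,3->0,1=3] -> levels [8 5 7 5]
Step 4: flows [0->1,0->2,0->3,1=3] -> levels [5 6 8 6]
  -> period-2 cycle: step 4 state = step 2 state; never stabilizes
  -> state at step 30: (30-2) mod 2 = 0, same as step 2 -> [5 6 8 6]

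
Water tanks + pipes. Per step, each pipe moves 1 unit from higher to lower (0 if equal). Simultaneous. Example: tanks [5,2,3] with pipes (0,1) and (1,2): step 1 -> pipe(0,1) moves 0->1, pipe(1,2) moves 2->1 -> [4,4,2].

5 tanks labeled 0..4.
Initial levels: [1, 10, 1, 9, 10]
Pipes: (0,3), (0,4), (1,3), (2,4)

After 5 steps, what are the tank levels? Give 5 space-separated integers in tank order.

Step 1: flows [3->0,4->0,1->3,4->2] -> levels [3 9 2 9 8]
Step 2: flows [3->0,4->0,1=3,4->2] -> levels [5 9 3 8 6]
Step 3: flows [3->0,4->0,1->3,4->2] -> levels [7 8 4 8 4]
Step 4: flows [3->0,0->4,1=3,2=4] -> levels [7 8 4 7 5]
Step 5: flows [0=3,0->4,1->3,4->2] -> levels [6 7 5 8 5]

Answer: 6 7 5 8 5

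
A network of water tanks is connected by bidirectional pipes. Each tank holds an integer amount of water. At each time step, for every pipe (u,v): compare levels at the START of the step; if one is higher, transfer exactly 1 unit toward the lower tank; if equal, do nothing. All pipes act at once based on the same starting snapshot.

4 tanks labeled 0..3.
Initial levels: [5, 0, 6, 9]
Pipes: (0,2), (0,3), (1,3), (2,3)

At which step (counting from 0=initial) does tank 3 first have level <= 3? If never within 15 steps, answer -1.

Answer: -1

Derivation:
Step 1: flows [2->0,3->0,3->1,3->2] -> levels [7 1 6 6]
Step 2: flows [0->2,0->3,3->1,2=3] -> levels [5 2 7 6]
Step 3: flows [2->0,3->0,3->1,2->3] -> levels [7 3 5 5]
Step 4: flows [0->2,0->3,3->1,2=3] -> levels [5 4 6 5]
Step 5: flows [2->0,0=3,3->1,2->3] -> levels [6 5 4 5]
Step 6: flows [0->2,0->3,1=3,3->2] -> levels [4 5 6 5]
Step 7: flows [2->0,3->0,1=3,2->3] -> levels [6 5 4 5]
  -> period-2 cycle (repeats step 5); tank 3 never drops to <=3
Tank 3 never reaches <=3 within 15 steps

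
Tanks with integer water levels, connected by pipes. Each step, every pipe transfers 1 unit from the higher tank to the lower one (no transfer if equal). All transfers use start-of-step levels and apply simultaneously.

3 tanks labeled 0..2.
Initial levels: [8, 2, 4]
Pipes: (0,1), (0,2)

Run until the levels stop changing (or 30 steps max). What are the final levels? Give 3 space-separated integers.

Step 1: flows [0->1,0->2] -> levels [6 3 5]
Step 2: flows [0->1,0->2] -> levels [4 4 6]
Step 3: flows [0=1,2->0] -> levels [5 4 5]
Step 4: flows [0->1,0=2] -> levels [4 5 5]
Step 5: flows [1->0,2->0] -> levels [6 4 4]
Step 6: flows [0->1,0->2] -> levels [4 5 5]
  -> period-2 cycle: step 6 state = step 4 state; never stabilizes
  -> state at step 30: (30-4) mod 2 = 0, same as step 4 -> [4 5 5]

Answer: 4 5 5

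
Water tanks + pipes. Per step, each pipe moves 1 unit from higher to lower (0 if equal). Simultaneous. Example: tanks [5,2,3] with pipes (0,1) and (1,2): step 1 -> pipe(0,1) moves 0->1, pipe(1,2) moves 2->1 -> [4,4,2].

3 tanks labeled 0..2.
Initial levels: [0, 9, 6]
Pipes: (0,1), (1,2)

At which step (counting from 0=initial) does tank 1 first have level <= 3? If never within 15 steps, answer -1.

Answer: -1

Derivation:
Step 1: flows [1->0,1->2] -> levels [1 7 7]
Step 2: flows [1->0,1=2] -> levels [2 6 7]
Step 3: flows [1->0,2->1] -> levels [3 6 6]
Step 4: flows [1->0,1=2] -> levels [4 5 6]
Step 5: flows [1->0,2->1] -> levels [5 5 5]
Step 6: flows [0=1,1=2] -> levels [5 5 5]
  -> stable; tank 1 stays at 5 > 3
Tank 1 never reaches <=3 within 15 steps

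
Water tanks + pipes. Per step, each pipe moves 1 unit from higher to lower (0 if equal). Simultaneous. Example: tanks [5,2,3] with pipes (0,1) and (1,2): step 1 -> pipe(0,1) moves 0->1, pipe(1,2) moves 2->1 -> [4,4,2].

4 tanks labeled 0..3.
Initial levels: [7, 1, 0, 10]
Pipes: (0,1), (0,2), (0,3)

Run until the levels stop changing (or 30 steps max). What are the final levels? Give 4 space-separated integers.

Answer: 3 5 5 5

Derivation:
Step 1: flows [0->1,0->2,3->0] -> levels [6 2 1 9]
Step 2: flows [0->1,0->2,3->0] -> levels [5 3 2 8]
Step 3: flows [0->1,0->2,3->0] -> levels [4 4 3 7]
Step 4: flows [0=1,0->2,3->0] -> levels [4 4 4 6]
Step 5: flows [0=1,0=2,3->0] -> levels [5 4 4 5]
Step 6: flows [0->1,0->2,0=3] -> levels [3 5 5 5]
Step 7: flows [1->0,2->0,3->0] -> levels [6 4 4 4]
Step 8: flows [0->1,0->2,0->3] -> levels [3 5 5 5]
  -> period-2 cycle: step 8 state = step 6 state; never stabilizes
  -> state at step 30: (30-6) mod 2 = 0, same as step 6 -> [3 5 5 5]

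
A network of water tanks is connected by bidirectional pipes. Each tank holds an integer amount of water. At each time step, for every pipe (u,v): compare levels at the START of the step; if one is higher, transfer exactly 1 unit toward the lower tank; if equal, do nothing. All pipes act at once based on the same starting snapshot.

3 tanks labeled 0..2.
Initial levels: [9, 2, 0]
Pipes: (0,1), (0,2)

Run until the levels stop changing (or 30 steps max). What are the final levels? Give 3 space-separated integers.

Step 1: flows [0->1,0->2] -> levels [7 3 1]
Step 2: flows [0->1,0->2] -> levels [5 4 2]
Step 3: flows [0->1,0->2] -> levels [3 5 3]
Step 4: flows [1->0,0=2] -> levels [4 4 3]
Step 5: flows [0=1,0->2] -> levels [3 4 4]
Step 6: flows [1->0,2->0] -> levels [5 3 3]
Step 7: flows [0->1,0->2] -> levels [3 4 4]
  -> period-2 cycle: step 7 state = step 5 state; never stabilizes
  -> state at step 30: (30-5) mod 2 = 1, same as step 6 -> [5 3 3]

Answer: 5 3 3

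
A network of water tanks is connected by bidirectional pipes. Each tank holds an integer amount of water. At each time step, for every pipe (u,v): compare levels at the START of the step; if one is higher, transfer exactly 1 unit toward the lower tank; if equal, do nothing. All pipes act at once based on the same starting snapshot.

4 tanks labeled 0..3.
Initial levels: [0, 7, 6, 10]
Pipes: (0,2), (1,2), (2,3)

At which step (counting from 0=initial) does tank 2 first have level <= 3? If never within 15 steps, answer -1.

Step 1: flows [2->0,1->2,3->2] -> levels [1 6 7 9]
Step 2: flows [2->0,2->1,3->2] -> levels [2 7 6 8]
Step 3: flows [2->0,1->2,3->2] -> levels [3 6 7 7]
Step 4: flows [2->0,2->1,2=3] -> levels [4 7 5 7]
Step 5: flows [2->0,1->2,3->2] -> levels [5 6 6 6]
Step 6: flows [2->0,1=2,2=3] -> levels [6 6 5 6]
Step 7: flows [0->2,1->2,3->2] -> levels [5 5 8 5]
Step 8: flows [2->0,2->1,2->3] -> levels [6 6 5 6]
  -> period-2 cycle (repeats step 6); tank 2 never drops to <=3
Tank 2 never reaches <=3 within 15 steps

Answer: -1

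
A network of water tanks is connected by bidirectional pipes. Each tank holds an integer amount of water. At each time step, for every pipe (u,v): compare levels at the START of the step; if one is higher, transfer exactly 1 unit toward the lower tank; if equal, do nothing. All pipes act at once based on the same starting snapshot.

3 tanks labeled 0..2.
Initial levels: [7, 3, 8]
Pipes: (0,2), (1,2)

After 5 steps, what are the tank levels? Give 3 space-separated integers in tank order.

Step 1: flows [2->0,2->1] -> levels [8 4 6]
Step 2: flows [0->2,2->1] -> levels [7 5 6]
Step 3: flows [0->2,2->1] -> levels [6 6 6]
Step 4: flows [0=2,1=2] -> levels [6 6 6]
  -> stable; steps 5..5 unchanged -> [6 6 6]

Answer: 6 6 6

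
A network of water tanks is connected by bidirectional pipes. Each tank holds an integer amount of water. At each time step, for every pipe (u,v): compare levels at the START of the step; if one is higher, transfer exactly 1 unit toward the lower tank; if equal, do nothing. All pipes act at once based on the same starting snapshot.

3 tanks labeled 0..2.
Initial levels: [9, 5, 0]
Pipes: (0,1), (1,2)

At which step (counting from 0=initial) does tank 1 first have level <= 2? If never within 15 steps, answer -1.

Step 1: flows [0->1,1->2] -> levels [8 5 1]
Step 2: flows [0->1,1->2] -> levels [7 5 2]
Step 3: flows [0->1,1->2] -> levels [6 5 3]
Step 4: flows [0->1,1->2] -> levels [5 5 4]
Step 5: flows [0=1,1->2] -> levels [5 4 5]
Step 6: flows [0->1,2->1] -> levels [4 6 4]
Step 7: flows [1->0,1->2] -> levels [5 4 5]
  -> period-2 cycle (repeats step 5); tank 1 never drops to <=2
Tank 1 never reaches <=2 within 15 steps

Answer: -1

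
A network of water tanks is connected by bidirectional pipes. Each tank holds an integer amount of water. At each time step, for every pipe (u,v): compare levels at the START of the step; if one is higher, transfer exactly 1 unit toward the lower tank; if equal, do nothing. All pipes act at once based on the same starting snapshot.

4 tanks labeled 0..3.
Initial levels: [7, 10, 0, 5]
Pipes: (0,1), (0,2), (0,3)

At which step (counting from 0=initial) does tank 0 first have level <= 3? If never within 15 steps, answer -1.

Answer: -1

Derivation:
Step 1: flows [1->0,0->2,0->3] -> levels [6 9 1 6]
Step 2: flows [1->0,0->2,0=3] -> levels [6 8 2 6]
Step 3: flows [1->0,0->2,0=3] -> levels [6 7 3 6]
Step 4: flows [1->0,0->2,0=3] -> levels [6 6 4 6]
Step 5: flows [0=1,0->2,0=3] -> levels [5 6 5 6]
Step 6: flows [1->0,0=2,3->0] -> levels [7 5 5 5]
Step 7: flows [0->1,0->2,0->3] -> levels [4 6 6 6]
Step 8: flows [1->0,2->0,3->0] -> levels [7 5 5 5]
  -> period-2 cycle (repeats step 6); tank 0 never drops to <=3
Tank 0 never reaches <=3 within 15 steps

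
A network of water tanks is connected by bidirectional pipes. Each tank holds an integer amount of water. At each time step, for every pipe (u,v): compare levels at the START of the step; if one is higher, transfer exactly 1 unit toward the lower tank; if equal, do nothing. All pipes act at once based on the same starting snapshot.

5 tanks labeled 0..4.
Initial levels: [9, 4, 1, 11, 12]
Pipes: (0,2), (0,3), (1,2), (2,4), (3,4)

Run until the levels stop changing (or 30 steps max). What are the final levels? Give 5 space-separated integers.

Step 1: flows [0->2,3->0,1->2,4->2,4->3] -> levels [9 3 4 11 10]
Step 2: flows [0->2,3->0,2->1,4->2,3->4] -> levels [9 4 5 9 10]
Step 3: flows [0->2,0=3,2->1,4->2,4->3] -> levels [8 5 6 10 8]
Step 4: flows [0->2,3->0,2->1,4->2,3->4] -> levels [8 6 7 8 8]
Step 5: flows [0->2,0=3,2->1,4->2,3=4] -> levels [7 7 8 8 7]
Step 6: flows [2->0,3->0,2->1,2->4,3->4] -> levels [9 8 5 6 9]
Step 7: flows [0->2,0->3,1->2,4->2,4->3] -> levels [7 7 8 8 7]
  -> period-2 cycle: step 7 state = step 5 state; never stabilizes
  -> state at step 30: (30-5) mod 2 = 1, same as step 6 -> [9 8 5 6 9]

Answer: 9 8 5 6 9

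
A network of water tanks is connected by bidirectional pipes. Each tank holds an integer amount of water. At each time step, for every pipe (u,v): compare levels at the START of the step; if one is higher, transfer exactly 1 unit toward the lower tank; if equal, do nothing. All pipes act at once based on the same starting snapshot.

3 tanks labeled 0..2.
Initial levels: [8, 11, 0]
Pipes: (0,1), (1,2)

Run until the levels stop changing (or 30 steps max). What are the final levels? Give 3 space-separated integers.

Answer: 7 5 7

Derivation:
Step 1: flows [1->0,1->2] -> levels [9 9 1]
Step 2: flows [0=1,1->2] -> levels [9 8 2]
Step 3: flows [0->1,1->2] -> levels [8 8 3]
Step 4: flows [0=1,1->2] -> levels [8 7 4]
Step 5: flows [0->1,1->2] -> levels [7 7 5]
Step 6: flows [0=1,1->2] -> levels [7 6 6]
Step 7: flows [0->1,1=2] -> levels [6 7 6]
Step 8: flows [1->0,1->2] -> levels [7 5 7]
Step 9: flows [0->1,2->1] -> levels [6 7 6]
  -> period-2 cycle: step 9 state = step 7 state; never stabilizes
  -> state at step 30: (30-7) mod 2 = 1, same as step 8 -> [7 5 7]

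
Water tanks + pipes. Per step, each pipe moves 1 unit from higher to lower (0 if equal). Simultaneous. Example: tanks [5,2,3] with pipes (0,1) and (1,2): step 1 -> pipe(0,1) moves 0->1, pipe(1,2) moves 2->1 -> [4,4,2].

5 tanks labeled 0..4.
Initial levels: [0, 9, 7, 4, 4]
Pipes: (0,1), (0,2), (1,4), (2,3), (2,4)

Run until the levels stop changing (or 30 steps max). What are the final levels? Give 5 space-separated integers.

Step 1: flows [1->0,2->0,1->4,2->3,2->4] -> levels [2 7 4 5 6]
Step 2: flows [1->0,2->0,1->4,3->2,4->2] -> levels [4 5 5 4 6]
Step 3: flows [1->0,2->0,4->1,2->3,4->2] -> levels [6 5 4 5 4]
Step 4: flows [0->1,0->2,1->4,3->2,2=4] -> levels [4 5 6 4 5]
Step 5: flows [1->0,2->0,1=4,2->3,2->4] -> levels [6 4 3 5 6]
Step 6: flows [0->1,0->2,4->1,3->2,4->2] -> levels [4 6 6 4 4]
Step 7: flows [1->0,2->0,1->4,2->3,2->4] -> levels [6 4 3 5 6]
  -> period-2 cycle: step 7 state = step 5 state; never stabilizes
  -> state at step 30: (30-5) mod 2 = 1, same as step 6 -> [4 6 6 4 4]

Answer: 4 6 6 4 4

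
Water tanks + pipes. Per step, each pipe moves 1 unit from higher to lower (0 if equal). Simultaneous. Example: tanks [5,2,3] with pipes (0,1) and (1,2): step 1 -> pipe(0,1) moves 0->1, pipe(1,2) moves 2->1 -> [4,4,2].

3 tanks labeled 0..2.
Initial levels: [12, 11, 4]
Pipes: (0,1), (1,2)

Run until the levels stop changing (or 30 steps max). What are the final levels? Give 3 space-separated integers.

Step 1: flows [0->1,1->2] -> levels [11 11 5]
Step 2: flows [0=1,1->2] -> levels [11 10 6]
Step 3: flows [0->1,1->2] -> levels [10 10 7]
Step 4: flows [0=1,1->2] -> levels [10 9 8]
Step 5: flows [0->1,1->2] -> levels [9 9 9]
Step 6: flows [0=1,1=2] -> levels [9 9 9]
  -> stable (no change)

Answer: 9 9 9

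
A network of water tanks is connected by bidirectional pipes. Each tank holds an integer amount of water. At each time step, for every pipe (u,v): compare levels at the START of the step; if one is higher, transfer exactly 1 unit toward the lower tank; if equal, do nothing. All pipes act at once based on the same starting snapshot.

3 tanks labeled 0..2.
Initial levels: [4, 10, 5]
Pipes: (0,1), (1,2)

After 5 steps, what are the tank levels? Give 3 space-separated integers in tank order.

Answer: 6 7 6

Derivation:
Step 1: flows [1->0,1->2] -> levels [5 8 6]
Step 2: flows [1->0,1->2] -> levels [6 6 7]
Step 3: flows [0=1,2->1] -> levels [6 7 6]
Step 4: flows [1->0,1->2] -> levels [7 5 7]
Step 5: flows [0->1,2->1] -> levels [6 7 6]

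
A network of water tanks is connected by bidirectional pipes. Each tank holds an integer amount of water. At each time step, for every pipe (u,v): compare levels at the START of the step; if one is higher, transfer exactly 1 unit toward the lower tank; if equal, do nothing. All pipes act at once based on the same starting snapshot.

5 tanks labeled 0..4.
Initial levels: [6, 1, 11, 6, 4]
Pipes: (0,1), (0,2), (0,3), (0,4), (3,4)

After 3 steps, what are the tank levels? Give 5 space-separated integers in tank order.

Step 1: flows [0->1,2->0,0=3,0->4,3->4] -> levels [5 2 10 5 6]
Step 2: flows [0->1,2->0,0=3,4->0,4->3] -> levels [6 3 9 6 4]
Step 3: flows [0->1,2->0,0=3,0->4,3->4] -> levels [5 4 8 5 6]

Answer: 5 4 8 5 6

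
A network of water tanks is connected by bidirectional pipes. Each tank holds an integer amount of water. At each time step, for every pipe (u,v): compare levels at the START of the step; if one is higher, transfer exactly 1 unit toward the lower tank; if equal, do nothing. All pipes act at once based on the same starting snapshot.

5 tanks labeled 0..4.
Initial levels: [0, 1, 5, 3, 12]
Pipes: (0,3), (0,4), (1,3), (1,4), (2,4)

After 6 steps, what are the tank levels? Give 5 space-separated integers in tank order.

Answer: 5 5 5 4 2

Derivation:
Step 1: flows [3->0,4->0,3->1,4->1,4->2] -> levels [2 3 6 1 9]
Step 2: flows [0->3,4->0,1->3,4->1,4->2] -> levels [2 3 7 3 6]
Step 3: flows [3->0,4->0,1=3,4->1,2->4] -> levels [4 4 6 2 5]
Step 4: flows [0->3,4->0,1->3,4->1,2->4] -> levels [4 4 5 4 4]
Step 5: flows [0=3,0=4,1=3,1=4,2->4] -> levels [4 4 4 4 5]
Step 6: flows [0=3,4->0,1=3,4->1,4->2] -> levels [5 5 5 4 2]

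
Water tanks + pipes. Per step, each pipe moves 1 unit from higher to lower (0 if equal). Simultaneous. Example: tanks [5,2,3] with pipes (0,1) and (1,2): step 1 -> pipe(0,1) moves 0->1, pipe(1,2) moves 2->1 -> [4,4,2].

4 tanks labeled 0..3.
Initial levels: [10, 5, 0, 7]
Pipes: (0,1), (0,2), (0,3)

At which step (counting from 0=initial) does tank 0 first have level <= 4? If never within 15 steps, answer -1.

Step 1: flows [0->1,0->2,0->3] -> levels [7 6 1 8]
Step 2: flows [0->1,0->2,3->0] -> levels [6 7 2 7]
Step 3: flows [1->0,0->2,3->0] -> levels [7 6 3 6]
Step 4: flows [0->1,0->2,0->3] -> levels [4 7 4 7]
Tank 0 first reaches <=4 at step 4

Answer: 4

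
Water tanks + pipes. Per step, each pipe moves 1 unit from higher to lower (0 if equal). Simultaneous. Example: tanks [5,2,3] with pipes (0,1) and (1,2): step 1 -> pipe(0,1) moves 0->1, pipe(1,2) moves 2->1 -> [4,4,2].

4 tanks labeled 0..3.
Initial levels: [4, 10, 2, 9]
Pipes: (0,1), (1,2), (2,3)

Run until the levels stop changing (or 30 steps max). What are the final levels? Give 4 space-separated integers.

Step 1: flows [1->0,1->2,3->2] -> levels [5 8 4 8]
Step 2: flows [1->0,1->2,3->2] -> levels [6 6 6 7]
Step 3: flows [0=1,1=2,3->2] -> levels [6 6 7 6]
Step 4: flows [0=1,2->1,2->3] -> levels [6 7 5 7]
Step 5: flows [1->0,1->2,3->2] -> levels [7 5 7 6]
Step 6: flows [0->1,2->1,2->3] -> levels [6 7 5 7]
  -> period-2 cycle: step 6 state = step 4 state; never stabilizes
  -> state at step 30: (30-4) mod 2 = 0, same as step 4 -> [6 7 5 7]

Answer: 6 7 5 7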